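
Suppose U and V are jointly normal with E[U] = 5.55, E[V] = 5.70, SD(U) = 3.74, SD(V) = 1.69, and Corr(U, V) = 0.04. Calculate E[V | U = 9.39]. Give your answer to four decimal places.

5.7694

For a bivariate normal, E[V | U=x] = μ_V + ρ·(σ_V/σ_U)·(x − μ_U).
E[V | U=9.39] = 5.70 + (0.04)·(1.69/3.74)·(9.39 − (5.55)) = 5.70 + (0.018075)·(3.84) = 5.7694.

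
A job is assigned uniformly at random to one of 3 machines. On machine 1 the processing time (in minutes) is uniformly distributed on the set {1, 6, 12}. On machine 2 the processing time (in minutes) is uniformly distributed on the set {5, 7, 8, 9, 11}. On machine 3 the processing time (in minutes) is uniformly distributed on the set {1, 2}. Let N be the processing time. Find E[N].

95/18

E[N | machine 1] = (1+6+12)/3 = 19/3.
E[N | machine 2] = (5+7+8+9+11)/5 = 8.
E[N | machine 3] = (1+2)/2 = 3/2.
E[N] = (1/3)·(19/3) + (1/3)·(8) + (1/3)·(3/2) = 95/18.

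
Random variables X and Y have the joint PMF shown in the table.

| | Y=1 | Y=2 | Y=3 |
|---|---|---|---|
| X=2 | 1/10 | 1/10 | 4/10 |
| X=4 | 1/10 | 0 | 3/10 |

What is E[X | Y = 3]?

P(Y = 3) = 7/10.
Summing X·P(X=x,Y=y) over the conditioning event gives 2.
E[X | Y = 3] = (2) / (7/10) = 20/7.

20/7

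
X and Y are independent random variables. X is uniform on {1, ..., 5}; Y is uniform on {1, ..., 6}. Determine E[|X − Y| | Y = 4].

P(Y = 4) = 1/6.
Summing |X−Y|·P(x,y) over outcomes with Y = 4 gives 7/30.
E[|X − Y| | Y = 4] = (7/30) / (1/6) = 7/5.

7/5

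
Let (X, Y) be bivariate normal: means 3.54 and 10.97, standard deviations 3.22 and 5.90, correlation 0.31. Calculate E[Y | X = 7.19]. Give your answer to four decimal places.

The regression of Y on X has slope ρ·σ_Y/σ_X and passes through (μ_X, μ_Y).
E[Y | X=7.19] = 10.97 + (0.31)·(5.90/3.22)·(7.19 − (3.54)) = 10.97 + (0.56801)·(3.65) = 13.0432.

13.0432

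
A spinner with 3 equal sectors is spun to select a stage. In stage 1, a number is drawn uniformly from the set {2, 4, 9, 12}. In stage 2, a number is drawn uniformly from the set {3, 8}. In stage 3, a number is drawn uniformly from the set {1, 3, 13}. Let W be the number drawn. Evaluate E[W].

215/36

E[W | stage 1] = (2+4+9+12)/4 = 27/4.
E[W | stage 2] = (3+8)/2 = 11/2.
E[W | stage 3] = (1+3+13)/3 = 17/3.
E[W] = (1/3)·(27/4) + (1/3)·(11/2) + (1/3)·(17/3) = 215/36.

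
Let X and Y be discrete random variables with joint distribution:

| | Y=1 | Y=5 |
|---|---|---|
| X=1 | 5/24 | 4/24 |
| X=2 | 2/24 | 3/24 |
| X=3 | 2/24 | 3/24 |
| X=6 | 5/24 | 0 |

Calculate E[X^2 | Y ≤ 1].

211/14

P(Y ≤ 1) = 7/12.
Summing X^2·P(X=x,Y=y) over the conditioning event gives 211/24.
E[X^2 | Y ≤ 1] = (211/24) / (7/12) = 211/14.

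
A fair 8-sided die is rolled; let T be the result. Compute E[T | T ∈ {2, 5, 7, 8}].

11/2

P(T ∈ {2, 5, 7, 8}) = 1/2.
Σ over the event: 2·1/8 + 5·1/8 + 7·1/8 + 8·1/8 = 11/4.
E[T | T ∈ {2, 5, 7, 8}] = (11/4) / (1/2) = 11/2.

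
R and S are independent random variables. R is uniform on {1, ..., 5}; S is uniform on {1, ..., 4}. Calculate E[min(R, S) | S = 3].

12/5

P(S = 3) = 1/4.
Summing min(R,S)·P(x,y) over outcomes with S = 3 gives 3/5.
E[min(R, S) | S = 3] = (3/5) / (1/4) = 12/5.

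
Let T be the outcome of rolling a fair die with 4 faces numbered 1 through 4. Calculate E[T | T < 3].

Given T < 3, T is equally likely to be any of {1, 2}.
E[T | T < 3] = (1 + 2) / 2 = 3/2.

3/2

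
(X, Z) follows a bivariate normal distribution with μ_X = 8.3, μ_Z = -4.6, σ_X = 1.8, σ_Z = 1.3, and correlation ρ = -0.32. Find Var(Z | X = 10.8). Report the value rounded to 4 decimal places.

1.5169

Var(Z | X=x) = (1 − ρ²)·σ_Z².
Var(Z | X=10.8) = (1.3)²·(1 − (-0.32)²) = 1.69·0.8976 = 1.5169.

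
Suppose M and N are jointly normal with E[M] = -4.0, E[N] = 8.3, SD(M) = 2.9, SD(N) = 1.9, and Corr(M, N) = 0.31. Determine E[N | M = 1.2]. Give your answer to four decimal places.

9.3561

E[N | M=x] = μ_N + ρ(σ_N/σ_M)(x − μ_M) for jointly normal variables.
E[N | M=1.2] = 8.3 + (0.31)·(1.9/2.9)·(1.2 − (-4.0)) = 8.3 + (0.2031)·(5.2) = 9.3561.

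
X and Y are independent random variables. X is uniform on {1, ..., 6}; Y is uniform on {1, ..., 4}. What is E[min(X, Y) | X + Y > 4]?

P(X + Y > 4) = 3/4.
Summing min(X,Y)·P(x,y) over outcomes with X + Y > 4 gives 43/24.
E[min(X, Y) | X + Y > 4] = (43/24) / (3/4) = 43/18.

43/18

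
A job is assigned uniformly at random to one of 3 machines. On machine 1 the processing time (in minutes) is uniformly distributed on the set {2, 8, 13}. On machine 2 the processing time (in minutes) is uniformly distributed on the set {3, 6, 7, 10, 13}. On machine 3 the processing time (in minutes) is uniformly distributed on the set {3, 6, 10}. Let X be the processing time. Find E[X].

109/15

E[X | machine 1] = (2+8+13)/3 = 23/3.
E[X | machine 2] = (3+6+7+10+13)/5 = 39/5.
E[X | machine 3] = (3+6+10)/3 = 19/3.
E[X] = (1/3)·(23/3) + (1/3)·(39/5) + (1/3)·(19/3) = 109/15.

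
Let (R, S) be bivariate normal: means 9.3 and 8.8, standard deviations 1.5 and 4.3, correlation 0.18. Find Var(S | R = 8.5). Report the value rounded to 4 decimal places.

For a bivariate normal, Var(S | R=x) = σ_S²(1 − ρ²).
Var(S | R=8.5) = (4.3)²·(1 − (0.18)²) = 18.49·0.9676 = 17.8909.

17.8909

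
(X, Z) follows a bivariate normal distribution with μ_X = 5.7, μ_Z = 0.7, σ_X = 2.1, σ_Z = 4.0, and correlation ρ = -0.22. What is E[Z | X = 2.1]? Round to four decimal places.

2.2086

E[Z | X=x] = μ_Z + ρ(σ_Z/σ_X)(x − μ_X) for jointly normal variables.
E[Z | X=2.1] = 0.7 + (-0.22)·(4.0/2.1)·(2.1 − (5.7)) = 0.7 + (-0.41905)·(-3.6) = 2.2086.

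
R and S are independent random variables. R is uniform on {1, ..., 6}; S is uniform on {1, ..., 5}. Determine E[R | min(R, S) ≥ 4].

5

Outcomes with min(R, S) ≥ 4: (4,4), (4,5), (5,4), (5,5), (6,4), (6,5), each with probability 1/30.
E[R | min(R, S) ≥ 4] = (4 + 4 + 5 + 5 + 6 + 6) / 6 = 5.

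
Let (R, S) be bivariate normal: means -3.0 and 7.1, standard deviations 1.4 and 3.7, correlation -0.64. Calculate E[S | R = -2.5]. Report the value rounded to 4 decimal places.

6.2543

For a bivariate normal, E[S | R=x] = μ_S + ρ·(σ_S/σ_R)·(x − μ_R).
E[S | R=-2.5] = 7.1 + (-0.64)·(3.7/1.4)·(-2.5 − (-3.0)) = 7.1 + (-1.6914)·(0.5) = 6.2543.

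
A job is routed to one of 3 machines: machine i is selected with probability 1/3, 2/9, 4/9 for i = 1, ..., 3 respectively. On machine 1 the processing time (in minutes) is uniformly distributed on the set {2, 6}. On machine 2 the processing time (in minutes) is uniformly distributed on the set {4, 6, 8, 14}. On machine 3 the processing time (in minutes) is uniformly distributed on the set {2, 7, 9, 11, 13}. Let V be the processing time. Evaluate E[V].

308/45

E[V | machine 1] = (2+6)/2 = 4.
E[V | machine 2] = (4+6+8+14)/4 = 8.
E[V | machine 3] = (2+7+9+11+13)/5 = 42/5.
By the law of total expectation,
E[V] = (1/3)·(4) + (2/9)·(8) + (4/9)·(42/5) = 308/45.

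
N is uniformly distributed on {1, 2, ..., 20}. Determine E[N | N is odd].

10

Given N is odd, N is equally likely to be any of {1, 3, 5, 7, 9, 11, 13, 15, 17, 19}.
E[N | N is odd] = (1 + 3 + 5 + 7 + 9 + 11 + 13 + 15 + 17 + 19) / 10 = 10.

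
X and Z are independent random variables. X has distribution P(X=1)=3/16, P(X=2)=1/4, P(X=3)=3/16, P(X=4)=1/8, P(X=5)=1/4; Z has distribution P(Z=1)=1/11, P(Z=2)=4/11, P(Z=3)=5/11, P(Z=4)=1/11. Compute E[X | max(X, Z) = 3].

29/13

P(max(X, Z) = 3) = 65/176.
Summing X·P(x,y) over outcomes with max(X, Z) = 3 gives 145/176.
E[X | max(X, Z) = 3] = (145/176) / (65/176) = 29/13.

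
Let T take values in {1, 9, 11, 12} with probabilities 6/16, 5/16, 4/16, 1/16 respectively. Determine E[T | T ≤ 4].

P(T ≤ 4) = 3/8.
Σ over the event: 1·3/8 = 3/8.
E[T | T ≤ 4] = (3/8) / (3/8) = 1.

1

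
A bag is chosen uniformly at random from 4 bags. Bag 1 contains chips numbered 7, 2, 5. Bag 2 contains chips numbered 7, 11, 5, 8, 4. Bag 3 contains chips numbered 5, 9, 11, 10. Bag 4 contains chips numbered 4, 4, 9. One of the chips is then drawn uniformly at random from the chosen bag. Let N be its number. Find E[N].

E[N | bag 1] = (7+2+5)/3 = 14/3.
E[N | bag 2] = (7+11+5+8+4)/5 = 7.
E[N | bag 3] = (5+9+11+10)/4 = 35/4.
E[N | bag 4] = (4+4+9)/3 = 17/3.
E[N] = (1/4)·(14/3) + (1/4)·(7) + (1/4)·(35/4) + (1/4)·(17/3) = 313/48.

313/48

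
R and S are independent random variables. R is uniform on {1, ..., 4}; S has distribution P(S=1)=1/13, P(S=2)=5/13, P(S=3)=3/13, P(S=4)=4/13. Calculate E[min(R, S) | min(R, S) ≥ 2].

5/2

P(min(R, S) ≥ 2) = 9/13.
Summing min(R,S)·P(x,y) over outcomes with min(R, S) ≥ 2 gives 45/26.
E[min(R, S) | min(R, S) ≥ 2] = (45/26) / (9/13) = 5/2.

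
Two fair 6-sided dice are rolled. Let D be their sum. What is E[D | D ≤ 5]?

P(D ≤ 5) = 5/18.
Σ over the event: 2·1/36 + 3·1/18 + 4·1/12 + 5·1/9 = 10/9.
E[D | D ≤ 5] = (10/9) / (5/18) = 4.

4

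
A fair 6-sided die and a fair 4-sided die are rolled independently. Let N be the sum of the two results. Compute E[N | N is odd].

P(N is odd) = 1/2.
Σ over the event: 3·1/12 + 5·1/6 + 7·1/6 + 9·1/12 = 3.
E[N | N is odd] = (3) / (1/2) = 6.

6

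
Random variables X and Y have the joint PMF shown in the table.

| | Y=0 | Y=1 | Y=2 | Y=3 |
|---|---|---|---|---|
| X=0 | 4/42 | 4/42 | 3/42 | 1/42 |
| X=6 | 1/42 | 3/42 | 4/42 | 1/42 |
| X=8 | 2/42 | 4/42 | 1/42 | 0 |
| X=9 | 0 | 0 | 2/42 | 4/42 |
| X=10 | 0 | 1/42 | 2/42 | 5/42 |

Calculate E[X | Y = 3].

92/11

P(Y = 3) = 11/42.
Σ X·P over the event = 0·(1/42) + 6·(1/42) + 9·(4/42) + 10·(5/42) = 46/21.
E[X | Y = 3] = (46/21) / (11/42) = 92/11.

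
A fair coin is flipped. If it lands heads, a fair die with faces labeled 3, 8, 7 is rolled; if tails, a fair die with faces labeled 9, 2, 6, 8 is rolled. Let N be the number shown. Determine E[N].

49/8

E[N | heads] = (3+8+7)/3 = 6.
E[N | tails] = (9+2+6+8)/4 = 25/4.
E[N] = (1/2)·(6) + (1/2)·(25/4) = 49/8.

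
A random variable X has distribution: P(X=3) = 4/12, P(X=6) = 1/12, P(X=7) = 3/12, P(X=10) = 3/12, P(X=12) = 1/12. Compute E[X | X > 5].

P(X > 5) = 2/3.
Σ over the event: 6·1/12 + 7·1/4 + 10·1/4 + 12·1/12 = 23/4.
E[X | X > 5] = (23/4) / (2/3) = 69/8.

69/8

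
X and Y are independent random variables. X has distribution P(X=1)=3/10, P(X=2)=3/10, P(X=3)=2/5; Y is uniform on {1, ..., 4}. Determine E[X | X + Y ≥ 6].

30/11

P(X + Y ≥ 6) = 11/40.
Summing X·P(x,y) over outcomes with X + Y ≥ 6 gives 3/4.
E[X | X + Y ≥ 6] = (3/4) / (11/40) = 30/11.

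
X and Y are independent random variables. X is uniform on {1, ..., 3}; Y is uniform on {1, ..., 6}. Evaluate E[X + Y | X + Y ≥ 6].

P(X + Y ≥ 6) = 1/2.
Summing (X+Y)·P(x,y) over outcomes with X + Y ≥ 6 gives 32/9.
E[X + Y | X + Y ≥ 6] = (32/9) / (1/2) = 64/9.

64/9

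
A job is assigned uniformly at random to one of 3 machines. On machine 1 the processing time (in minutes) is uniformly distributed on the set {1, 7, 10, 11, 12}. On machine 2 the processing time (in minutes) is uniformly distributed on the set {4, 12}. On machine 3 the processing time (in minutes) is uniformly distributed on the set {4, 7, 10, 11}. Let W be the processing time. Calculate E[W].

E[W | machine 1] = (1+7+10+11+12)/5 = 41/5.
E[W | machine 2] = (4+12)/2 = 8.
E[W | machine 3] = (4+7+10+11)/4 = 8.
E[W] = (1/3)·(41/5) + (1/3)·(8) + (1/3)·(8) = 121/15.

121/15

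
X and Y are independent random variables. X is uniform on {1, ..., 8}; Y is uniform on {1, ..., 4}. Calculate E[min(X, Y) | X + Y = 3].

1

Outcomes with X + Y = 3: (1,2), (2,1), each with probability 1/32.
E[min(X, Y) | X + Y = 3] = (1 + 1) / 2 = 1.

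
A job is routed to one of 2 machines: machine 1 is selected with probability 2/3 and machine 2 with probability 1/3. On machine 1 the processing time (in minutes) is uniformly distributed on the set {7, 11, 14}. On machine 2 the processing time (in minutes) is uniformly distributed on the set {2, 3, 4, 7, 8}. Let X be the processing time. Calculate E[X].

E[X | machine 1] = (7+11+14)/3 = 32/3.
E[X | machine 2] = (2+3+4+7+8)/5 = 24/5.
E[X] = (2/3)·(32/3) + (1/3)·(24/5) = 392/45.

392/45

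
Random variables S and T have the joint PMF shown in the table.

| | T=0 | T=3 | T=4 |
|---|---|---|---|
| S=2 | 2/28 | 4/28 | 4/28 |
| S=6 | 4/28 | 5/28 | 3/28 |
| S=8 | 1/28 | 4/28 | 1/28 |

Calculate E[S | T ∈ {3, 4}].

104/21

P(T ∈ {3, 4}) = 3/4.
Σ S·P over the event = 2·(4/28) + 2·(4/28) + 6·(5/28) + 6·(3/28) + 8·(4/28) + 8·(1/28) = 26/7.
E[S | T ∈ {3, 4}] = (26/7) / (3/4) = 104/21.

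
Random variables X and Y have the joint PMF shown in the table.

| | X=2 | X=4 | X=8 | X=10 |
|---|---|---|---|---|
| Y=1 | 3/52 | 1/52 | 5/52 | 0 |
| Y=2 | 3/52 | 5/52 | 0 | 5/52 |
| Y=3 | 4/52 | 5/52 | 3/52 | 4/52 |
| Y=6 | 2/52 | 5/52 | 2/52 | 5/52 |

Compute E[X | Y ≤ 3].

P(Y ≤ 3) = 19/26.
Summing X·P(X=x,Y=y) over the conditioning event gives 109/26.
E[X | Y ≤ 3] = (109/26) / (19/26) = 109/19.

109/19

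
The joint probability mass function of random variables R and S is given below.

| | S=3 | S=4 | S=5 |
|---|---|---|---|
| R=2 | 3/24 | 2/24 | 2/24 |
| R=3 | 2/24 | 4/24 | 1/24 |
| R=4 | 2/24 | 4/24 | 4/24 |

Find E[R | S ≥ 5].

P(S ≥ 5) = 7/24.
Σ R·P over the event = 2·(2/24) + 3·(1/24) + 4·(4/24) = 23/24.
E[R | S ≥ 5] = (23/24) / (7/24) = 23/7.

23/7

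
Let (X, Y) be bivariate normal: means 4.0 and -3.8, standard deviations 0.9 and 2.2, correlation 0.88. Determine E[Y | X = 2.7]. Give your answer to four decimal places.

The regression of Y on X has slope ρ·σ_Y/σ_X and passes through (μ_X, μ_Y).
E[Y | X=2.7] = -3.8 + (0.88)·(2.2/0.9)·(2.7 − (4.0)) = -3.8 + (2.1511)·(-1.3) = -6.5964.

-6.5964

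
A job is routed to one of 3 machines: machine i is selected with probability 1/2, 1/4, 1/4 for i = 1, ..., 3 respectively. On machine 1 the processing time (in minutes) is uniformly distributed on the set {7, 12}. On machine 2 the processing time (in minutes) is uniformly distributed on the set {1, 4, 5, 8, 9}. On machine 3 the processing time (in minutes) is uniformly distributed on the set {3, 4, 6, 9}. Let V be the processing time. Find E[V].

E[V | machine 1] = (7+12)/2 = 19/2.
E[V | machine 2] = (1+4+5+8+9)/5 = 27/5.
E[V | machine 3] = (3+4+6+9)/4 = 11/2.
E[V] = (1/2)·(19/2) + (1/4)·(27/5) + (1/4)·(11/2) = 299/40.

299/40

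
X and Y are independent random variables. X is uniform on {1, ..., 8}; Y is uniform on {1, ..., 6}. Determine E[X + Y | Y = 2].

13/2

P(Y = 2) = 1/6.
Summing (X+Y)·P(x,y) over outcomes with Y = 2 gives 13/12.
E[X + Y | Y = 2] = (13/12) / (1/6) = 13/2.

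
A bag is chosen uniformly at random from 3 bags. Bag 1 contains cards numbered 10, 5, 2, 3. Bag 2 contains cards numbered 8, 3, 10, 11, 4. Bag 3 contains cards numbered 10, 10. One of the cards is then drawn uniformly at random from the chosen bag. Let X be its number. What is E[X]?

37/5

E[X | bag 1] = (10+5+2+3)/4 = 5.
E[X | bag 2] = (8+3+10+11+4)/5 = 36/5.
E[X | bag 3] = (10+10)/2 = 10.
By the law of total expectation,
E[X] = (1/3)·(5) + (1/3)·(36/5) + (1/3)·(10) = 37/5.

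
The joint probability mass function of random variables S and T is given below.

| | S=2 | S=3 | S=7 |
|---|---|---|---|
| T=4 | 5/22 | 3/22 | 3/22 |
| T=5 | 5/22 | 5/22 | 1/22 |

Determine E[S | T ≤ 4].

40/11

P(T ≤ 4) = 1/2.
Σ S·P over the event = 2·(5/22) + 3·(3/22) + 7·(3/22) = 20/11.
E[S | T ≤ 4] = (20/11) / (1/2) = 40/11.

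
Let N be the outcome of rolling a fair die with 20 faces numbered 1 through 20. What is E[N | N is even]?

Given N is even, N is equally likely to be any of {2, 4, 6, 8, 10, 12, 14, 16, 18, 20}.
E[N | N is even] = (2 + 4 + 6 + 8 + 10 + 12 + 14 + 16 + 18 + 20) / 10 = 11.

11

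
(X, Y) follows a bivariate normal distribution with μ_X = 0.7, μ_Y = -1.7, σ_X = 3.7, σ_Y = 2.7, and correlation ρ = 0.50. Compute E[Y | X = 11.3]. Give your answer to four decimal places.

For a bivariate normal, E[Y | X=x] = μ_Y + ρ·(σ_Y/σ_X)·(x − μ_X).
E[Y | X=11.3] = -1.7 + (0.50)·(2.7/3.7)·(11.3 − (0.7)) = -1.7 + (0.364865)·(10.6) = 2.1676.

2.1676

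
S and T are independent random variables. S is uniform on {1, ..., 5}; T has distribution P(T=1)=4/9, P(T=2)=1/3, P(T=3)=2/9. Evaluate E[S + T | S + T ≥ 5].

P(S + T ≥ 5) = 5/9.
Summing (S+T)·P(x,y) over outcomes with S + T ≥ 5 gives 10/3.
E[S + T | S + T ≥ 5] = (10/3) / (5/9) = 6.

6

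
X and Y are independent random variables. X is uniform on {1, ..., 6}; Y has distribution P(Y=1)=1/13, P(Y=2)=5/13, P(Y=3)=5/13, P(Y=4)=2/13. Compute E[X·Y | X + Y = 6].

P(X + Y = 6) = 1/6.
Summing XY·P(x,y) over outcomes with X + Y = 6 gives 53/39.
E[X·Y | X + Y = 6] = (53/39) / (1/6) = 106/13.

106/13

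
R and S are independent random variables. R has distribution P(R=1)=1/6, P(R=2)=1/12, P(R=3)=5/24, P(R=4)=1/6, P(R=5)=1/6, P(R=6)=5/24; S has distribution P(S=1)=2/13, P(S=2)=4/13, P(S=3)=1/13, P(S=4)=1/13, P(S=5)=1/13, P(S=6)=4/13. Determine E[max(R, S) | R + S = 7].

P(R + S = 7) = 53/312.
Summing max(R,S)·P(x,y) over outcomes with R + S = 7 gives 47/52.
E[max(R, S) | R + S = 7] = (47/52) / (53/312) = 282/53.

282/53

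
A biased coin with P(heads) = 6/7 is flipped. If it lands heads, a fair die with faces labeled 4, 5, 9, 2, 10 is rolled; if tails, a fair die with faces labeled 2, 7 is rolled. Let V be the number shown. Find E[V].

E[V | heads] = (4+5+9+2+10)/5 = 6.
E[V | tails] = (2+7)/2 = 9/2.
E[V] = (6/7)·(6) + (1/7)·(9/2) = 81/14.

81/14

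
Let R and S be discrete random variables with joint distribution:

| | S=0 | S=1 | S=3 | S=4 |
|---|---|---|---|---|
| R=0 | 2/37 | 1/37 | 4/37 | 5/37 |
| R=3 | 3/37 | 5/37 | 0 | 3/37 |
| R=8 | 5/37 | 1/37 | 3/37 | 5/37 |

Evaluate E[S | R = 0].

11/4

P(R = 0) = 12/37.
Σ S·P over the event = 0·(2/37) + 1·(1/37) + 3·(4/37) + 4·(5/37) = 33/37.
E[S | R = 0] = (33/37) / (12/37) = 11/4.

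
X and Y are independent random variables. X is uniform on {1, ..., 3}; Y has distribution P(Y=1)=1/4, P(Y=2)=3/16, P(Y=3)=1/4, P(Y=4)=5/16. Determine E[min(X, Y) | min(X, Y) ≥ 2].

19/8

P(min(X, Y) ≥ 2) = 1/2.
Summing min(X,Y)·P(x,y) over outcomes with min(X, Y) ≥ 2 gives 19/16.
E[min(X, Y) | min(X, Y) ≥ 2] = (19/16) / (1/2) = 19/8.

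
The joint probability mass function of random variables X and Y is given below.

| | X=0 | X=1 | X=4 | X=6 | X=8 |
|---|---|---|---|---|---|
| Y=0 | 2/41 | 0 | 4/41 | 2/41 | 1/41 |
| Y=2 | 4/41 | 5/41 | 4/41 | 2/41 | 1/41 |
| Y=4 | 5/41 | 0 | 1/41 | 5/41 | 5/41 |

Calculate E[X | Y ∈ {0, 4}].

P(Y ∈ {0, 4}) = 25/41.
Σ X·P over the event = 0·(2/41) + 0·(5/41) + 4·(4/41) + 4·(1/41) + 6·(2/41) + 6·(5/41) + 8·(1/41) + 8·(5/41) = 110/41.
E[X | Y ∈ {0, 4}] = (110/41) / (25/41) = 22/5.

22/5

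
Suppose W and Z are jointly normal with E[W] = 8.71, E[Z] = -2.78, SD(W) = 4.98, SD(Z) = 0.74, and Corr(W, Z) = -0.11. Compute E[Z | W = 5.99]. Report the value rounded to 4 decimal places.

-2.7355

The regression of Z on W has slope ρ·σ_Z/σ_W and passes through (μ_W, μ_Z).
E[Z | W=5.99] = -2.78 + (-0.11)·(0.74/4.98)·(5.99 − (8.71)) = -2.78 + (-0.016345)·(-2.72) = -2.7355.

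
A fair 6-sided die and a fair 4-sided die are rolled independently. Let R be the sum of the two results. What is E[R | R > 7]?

26/3

P(R > 7) = 1/4.
Σ over the event: 8·1/8 + 9·1/12 + 10·1/24 = 13/6.
E[R | R > 7] = (13/6) / (1/4) = 26/3.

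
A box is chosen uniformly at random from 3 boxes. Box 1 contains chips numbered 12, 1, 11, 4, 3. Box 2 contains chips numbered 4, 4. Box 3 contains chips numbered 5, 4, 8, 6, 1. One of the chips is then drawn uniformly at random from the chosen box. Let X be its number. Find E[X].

5

E[X | box 1] = (12+1+11+4+3)/5 = 31/5.
E[X | box 2] = (4+4)/2 = 4.
E[X | box 3] = (5+4+8+6+1)/5 = 24/5.
By the law of total expectation,
E[X] = (1/3)·(31/5) + (1/3)·(4) + (1/3)·(24/5) = 5.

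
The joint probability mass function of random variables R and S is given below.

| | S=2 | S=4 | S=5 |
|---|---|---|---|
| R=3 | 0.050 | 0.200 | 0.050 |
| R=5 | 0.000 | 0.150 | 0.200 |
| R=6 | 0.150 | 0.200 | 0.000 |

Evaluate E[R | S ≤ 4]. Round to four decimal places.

P(S ≤ 4) = 0.750.
Σ R·P over the event = 3·(0.050) + 3·(0.200) + 5·(0.150) + 6·(0.150) + 6·(0.200) = 3.600.
E[R | S ≤ 4] = (3.600) / (0.750) = 4.8000.

4.8000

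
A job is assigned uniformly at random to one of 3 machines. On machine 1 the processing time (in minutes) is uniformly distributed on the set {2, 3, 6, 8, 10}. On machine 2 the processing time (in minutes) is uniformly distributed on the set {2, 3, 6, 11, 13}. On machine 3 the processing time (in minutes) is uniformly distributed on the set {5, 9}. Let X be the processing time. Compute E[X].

E[X | machine 1] = (2+3+6+8+10)/5 = 29/5.
E[X | machine 2] = (2+3+6+11+13)/5 = 7.
E[X | machine 3] = (5+9)/2 = 7.
By the law of total expectation,
E[X] = (1/3)·(29/5) + (1/3)·(7) + (1/3)·(7) = 33/5.

33/5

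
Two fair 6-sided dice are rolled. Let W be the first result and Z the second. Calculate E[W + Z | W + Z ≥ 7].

P(W + Z ≥ 7) = 7/12.
Summing (W+Z)·P(x,y) over outcomes with W + Z ≥ 7 gives 91/18.
E[W + Z | W + Z ≥ 7] = (91/18) / (7/12) = 26/3.

26/3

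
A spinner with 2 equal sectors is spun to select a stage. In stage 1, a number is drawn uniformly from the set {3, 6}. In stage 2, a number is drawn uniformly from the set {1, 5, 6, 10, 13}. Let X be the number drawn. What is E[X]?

E[X | stage 1] = (3+6)/2 = 9/2.
E[X | stage 2] = (1+5+6+10+13)/5 = 7.
By the law of total expectation,
E[X] = (1/2)·(9/2) + (1/2)·(7) = 23/4.

23/4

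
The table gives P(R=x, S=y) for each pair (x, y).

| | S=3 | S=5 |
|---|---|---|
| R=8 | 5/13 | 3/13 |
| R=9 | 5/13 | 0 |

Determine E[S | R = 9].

P(R = 9) = 5/13.
Σ S·P over the event = 3·(5/13) = 15/13.
E[S | R = 9] = (15/13) / (5/13) = 3.

3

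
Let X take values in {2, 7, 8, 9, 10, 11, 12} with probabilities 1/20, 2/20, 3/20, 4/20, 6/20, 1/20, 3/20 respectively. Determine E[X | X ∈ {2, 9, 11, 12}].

85/9

P(X ∈ {2, 9, 11, 12}) = 9/20.
Σ over the event: 2·1/20 + 9·1/5 + 11·1/20 + 12·3/20 = 17/4.
E[X | X ∈ {2, 9, 11, 12}] = (17/4) / (9/20) = 85/9.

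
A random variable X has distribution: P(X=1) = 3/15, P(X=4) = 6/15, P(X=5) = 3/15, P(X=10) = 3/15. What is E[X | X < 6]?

P(X < 6) = 4/5.
Σ over the event: 1·1/5 + 4·2/5 + 5·1/5 = 14/5.
E[X | X < 6] = (14/5) / (4/5) = 7/2.

7/2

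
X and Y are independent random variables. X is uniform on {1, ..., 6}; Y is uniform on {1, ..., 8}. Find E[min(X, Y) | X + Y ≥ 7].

37/11

P(X + Y ≥ 7) = 11/16.
Summing min(X,Y)·P(x,y) over outcomes with X + Y ≥ 7 gives 37/16.
E[min(X, Y) | X + Y ≥ 7] = (37/16) / (11/16) = 37/11.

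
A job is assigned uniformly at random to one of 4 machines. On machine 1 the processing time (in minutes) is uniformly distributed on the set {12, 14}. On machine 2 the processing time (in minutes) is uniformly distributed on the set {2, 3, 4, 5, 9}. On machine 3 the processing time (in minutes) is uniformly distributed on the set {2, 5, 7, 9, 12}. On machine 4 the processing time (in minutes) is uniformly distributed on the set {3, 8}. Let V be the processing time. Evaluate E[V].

301/40

E[V | machine 1] = (12+14)/2 = 13.
E[V | machine 2] = (2+3+4+5+9)/5 = 23/5.
E[V | machine 3] = (2+5+7+9+12)/5 = 7.
E[V | machine 4] = (3+8)/2 = 11/2.
By the law of total expectation,
E[V] = (1/4)·(13) + (1/4)·(23/5) + (1/4)·(7) + (1/4)·(11/2) = 301/40.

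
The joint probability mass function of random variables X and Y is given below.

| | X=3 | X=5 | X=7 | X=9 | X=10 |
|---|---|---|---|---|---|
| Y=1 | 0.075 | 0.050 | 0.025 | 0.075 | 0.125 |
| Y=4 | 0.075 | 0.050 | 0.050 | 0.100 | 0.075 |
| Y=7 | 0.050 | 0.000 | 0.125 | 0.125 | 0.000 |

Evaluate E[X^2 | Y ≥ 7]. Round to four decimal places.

55.6667

P(Y ≥ 7) = 0.300.
Σ X^2·P over the event = 9·(0.050) + 49·(0.125) + 81·(0.125) = 16.700.
E[X^2 | Y ≥ 7] = (16.700) / (0.300) = 55.6667.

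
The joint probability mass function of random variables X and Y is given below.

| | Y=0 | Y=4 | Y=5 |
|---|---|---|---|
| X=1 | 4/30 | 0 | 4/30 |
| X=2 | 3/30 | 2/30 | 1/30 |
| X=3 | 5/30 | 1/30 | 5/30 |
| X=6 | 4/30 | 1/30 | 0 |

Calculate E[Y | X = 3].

P(X = 3) = 11/30.
Σ Y·P over the event = 0·(5/30) + 4·(1/30) + 5·(5/30) = 29/30.
E[Y | X = 3] = (29/30) / (11/30) = 29/11.

29/11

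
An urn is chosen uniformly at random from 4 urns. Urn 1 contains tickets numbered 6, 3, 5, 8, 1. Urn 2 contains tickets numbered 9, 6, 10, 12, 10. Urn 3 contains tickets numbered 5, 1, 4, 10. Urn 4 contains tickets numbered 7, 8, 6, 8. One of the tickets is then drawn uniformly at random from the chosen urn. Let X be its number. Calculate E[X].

105/16

E[X | urn 1] = (6+3+5+8+1)/5 = 23/5.
E[X | urn 2] = (9+6+10+12+10)/5 = 47/5.
E[X | urn 3] = (5+1+4+10)/4 = 5.
E[X | urn 4] = (7+8+6+8)/4 = 29/4.
E[X] = (1/4)·(23/5) + (1/4)·(47/5) + (1/4)·(5) + (1/4)·(29/4) = 105/16.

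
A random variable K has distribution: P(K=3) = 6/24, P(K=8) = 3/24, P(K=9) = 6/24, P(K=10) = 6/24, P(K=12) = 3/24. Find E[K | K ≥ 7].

P(K ≥ 7) = 3/4.
Σ over the event: 8·1/8 + 9·1/4 + 10·1/4 + 12·1/8 = 29/4.
E[K | K ≥ 7] = (29/4) / (3/4) = 29/3.

29/3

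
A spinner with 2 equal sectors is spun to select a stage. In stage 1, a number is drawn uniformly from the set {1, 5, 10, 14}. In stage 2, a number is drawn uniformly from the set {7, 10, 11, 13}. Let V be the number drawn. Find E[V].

E[V | stage 1] = (1+5+10+14)/4 = 15/2.
E[V | stage 2] = (7+10+11+13)/4 = 41/4.
E[V] = (1/2)·(15/2) + (1/2)·(41/4) = 71/8.

71/8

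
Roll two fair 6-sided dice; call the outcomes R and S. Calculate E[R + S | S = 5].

Outcomes with S = 5: (1,5), (2,5), (3,5), (4,5), (5,5), (6,5), each with probability 1/36.
E[R + S | S = 5] = (6 + 7 + 8 + 9 + 10 + 11) / 6 = 17/2.

17/2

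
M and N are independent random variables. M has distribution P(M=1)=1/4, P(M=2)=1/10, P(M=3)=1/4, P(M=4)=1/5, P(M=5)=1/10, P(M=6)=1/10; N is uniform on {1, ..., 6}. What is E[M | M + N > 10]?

P(M + N > 10) = 1/20.
Summing M·P(x,y) over outcomes with M + N > 10 gives 17/60.
E[M | M + N > 10] = (17/60) / (1/20) = 17/3.

17/3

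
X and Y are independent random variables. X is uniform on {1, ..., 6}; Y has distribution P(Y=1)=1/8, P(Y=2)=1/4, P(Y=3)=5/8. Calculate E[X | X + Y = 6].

7/2

P(X + Y = 6) = 1/6.
Summing X·P(x,y) over outcomes with X + Y = 6 gives 7/12.
E[X | X + Y = 6] = (7/12) / (1/6) = 7/2.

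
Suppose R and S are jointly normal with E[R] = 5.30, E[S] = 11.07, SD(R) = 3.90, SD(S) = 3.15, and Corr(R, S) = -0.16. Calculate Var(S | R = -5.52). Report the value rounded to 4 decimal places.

9.6685

For a bivariate normal, Var(S | R=x) = σ_S²(1 − ρ²).
Var(S | R=-5.52) = (3.15)²·(1 − (-0.16)²) = 9.9225·0.9744 = 9.6685.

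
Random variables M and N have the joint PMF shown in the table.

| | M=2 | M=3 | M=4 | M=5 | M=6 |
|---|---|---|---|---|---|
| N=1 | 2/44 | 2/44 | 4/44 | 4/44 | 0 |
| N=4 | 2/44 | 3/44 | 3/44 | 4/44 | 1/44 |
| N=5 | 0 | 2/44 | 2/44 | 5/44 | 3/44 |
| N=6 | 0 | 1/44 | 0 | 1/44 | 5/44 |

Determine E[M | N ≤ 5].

154/37

P(N ≤ 5) = 37/44.
Summing M·P(M=x,N=y) over the conditioning event gives 7/2.
E[M | N ≤ 5] = (7/2) / (37/44) = 154/37.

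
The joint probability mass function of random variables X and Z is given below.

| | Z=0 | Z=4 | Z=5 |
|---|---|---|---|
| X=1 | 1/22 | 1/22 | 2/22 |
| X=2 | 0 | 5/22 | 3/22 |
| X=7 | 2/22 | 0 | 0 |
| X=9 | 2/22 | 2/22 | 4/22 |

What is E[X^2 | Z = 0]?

261/5

P(Z = 0) = 5/22.
Σ X^2·P over the event = 1·(1/22) + 49·(2/22) + 81·(2/22) = 261/22.
E[X^2 | Z = 0] = (261/22) / (5/22) = 261/5.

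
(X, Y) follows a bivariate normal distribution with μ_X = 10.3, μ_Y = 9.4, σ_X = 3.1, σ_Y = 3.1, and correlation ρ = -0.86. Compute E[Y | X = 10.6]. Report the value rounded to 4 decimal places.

For a bivariate normal, E[Y | X=x] = μ_Y + ρ·(σ_Y/σ_X)·(x − μ_X).
E[Y | X=10.6] = 9.4 + (-0.86)·(3.1/3.1)·(10.6 − (10.3)) = 9.4 + (-0.86)·(0.3) = 9.1420.

9.1420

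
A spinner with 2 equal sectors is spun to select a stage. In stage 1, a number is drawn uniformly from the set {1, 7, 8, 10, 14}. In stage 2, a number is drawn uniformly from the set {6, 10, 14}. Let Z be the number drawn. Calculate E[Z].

E[Z | stage 1] = (1+7+8+10+14)/5 = 8.
E[Z | stage 2] = (6+10+14)/3 = 10.
By the law of total expectation,
E[Z] = (1/2)·(8) + (1/2)·(10) = 9.

9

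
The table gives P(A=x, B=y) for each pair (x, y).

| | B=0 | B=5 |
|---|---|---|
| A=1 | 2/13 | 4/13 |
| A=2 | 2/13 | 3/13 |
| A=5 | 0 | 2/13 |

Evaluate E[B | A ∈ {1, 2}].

P(A ∈ {1, 2}) = 11/13.
Σ B·P over the event = 0·(2/13) + 5·(4/13) + 0·(2/13) + 5·(3/13) = 35/13.
E[B | A ∈ {1, 2}] = (35/13) / (11/13) = 35/11.

35/11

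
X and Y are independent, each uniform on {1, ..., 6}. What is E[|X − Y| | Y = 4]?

P(Y = 4) = 1/6.
Summing |X−Y|·P(x,y) over outcomes with Y = 4 gives 1/4.
E[|X − Y| | Y = 4] = (1/4) / (1/6) = 3/2.

3/2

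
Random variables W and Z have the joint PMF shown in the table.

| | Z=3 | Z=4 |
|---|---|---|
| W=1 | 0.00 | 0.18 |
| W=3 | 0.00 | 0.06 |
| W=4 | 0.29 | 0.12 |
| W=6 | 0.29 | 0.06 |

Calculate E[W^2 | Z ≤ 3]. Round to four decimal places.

P(Z ≤ 3) = 0.58.
Σ W^2·P over the event = 16·(0.29) + 36·(0.29) = 15.08.
E[W^2 | Z ≤ 3] = (15.08) / (0.58) = 26.0000.

26.0000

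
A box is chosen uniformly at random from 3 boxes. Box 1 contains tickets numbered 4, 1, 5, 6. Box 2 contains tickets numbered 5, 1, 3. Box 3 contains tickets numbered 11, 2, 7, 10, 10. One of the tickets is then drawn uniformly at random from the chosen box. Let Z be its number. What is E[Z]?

E[Z | box 1] = (4+1+5+6)/4 = 4.
E[Z | box 2] = (5+1+3)/3 = 3.
E[Z | box 3] = (11+2+7+10+10)/5 = 8.
E[Z] = (1/3)·(4) + (1/3)·(3) + (1/3)·(8) = 5.

5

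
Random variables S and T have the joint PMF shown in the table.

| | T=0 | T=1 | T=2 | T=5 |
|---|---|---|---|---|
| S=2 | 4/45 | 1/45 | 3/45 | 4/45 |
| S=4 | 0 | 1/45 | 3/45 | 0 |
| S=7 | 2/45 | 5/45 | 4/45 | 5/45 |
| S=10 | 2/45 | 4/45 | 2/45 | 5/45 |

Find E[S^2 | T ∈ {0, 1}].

979/19

P(T ∈ {0, 1}) = 19/45.
Σ S^2·P over the event = 4·(4/45) + 4·(1/45) + 16·(1/45) + 49·(2/45) + 49·(5/45) + 100·(2/45) + 100·(4/45) = 979/45.
E[S^2 | T ∈ {0, 1}] = (979/45) / (19/45) = 979/19.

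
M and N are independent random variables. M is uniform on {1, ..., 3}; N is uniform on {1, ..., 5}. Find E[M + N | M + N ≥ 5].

55/9

Outcomes with M + N ≥ 5: (1,4), (1,5), (2,3), (2,4), (2,5), (3,2), (3,3), (3,4), (3,5), each with probability 1/15.
E[M + N | M + N ≥ 5] = (5 + 6 + 5 + 6 + 7 + 5 + 6 + 7 + 8) / 9 = 55/9.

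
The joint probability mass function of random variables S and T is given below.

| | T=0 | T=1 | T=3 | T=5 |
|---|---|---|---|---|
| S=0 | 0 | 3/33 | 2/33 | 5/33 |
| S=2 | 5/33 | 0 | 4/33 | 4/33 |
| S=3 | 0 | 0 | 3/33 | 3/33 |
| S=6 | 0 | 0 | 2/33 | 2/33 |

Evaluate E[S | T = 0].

P(T = 0) = 5/33.
Σ S·P over the event = 2·(5/33) = 10/33.
E[S | T = 0] = (10/33) / (5/33) = 2.

2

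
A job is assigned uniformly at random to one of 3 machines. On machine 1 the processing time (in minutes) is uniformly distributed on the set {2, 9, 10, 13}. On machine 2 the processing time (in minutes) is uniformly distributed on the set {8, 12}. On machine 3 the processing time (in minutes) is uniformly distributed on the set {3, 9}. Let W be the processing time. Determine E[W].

49/6

E[W | machine 1] = (2+9+10+13)/4 = 17/2.
E[W | machine 2] = (8+12)/2 = 10.
E[W | machine 3] = (3+9)/2 = 6.
By the law of total expectation,
E[W] = (1/3)·(17/2) + (1/3)·(10) + (1/3)·(6) = 49/6.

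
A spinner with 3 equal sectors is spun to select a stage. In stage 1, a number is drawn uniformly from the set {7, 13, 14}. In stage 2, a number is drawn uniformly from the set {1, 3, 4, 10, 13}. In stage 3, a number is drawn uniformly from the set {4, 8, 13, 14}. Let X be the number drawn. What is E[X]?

E[X | stage 1] = (7+13+14)/3 = 34/3.
E[X | stage 2] = (1+3+4+10+13)/5 = 31/5.
E[X | stage 3] = (4+8+13+14)/4 = 39/4.
By the law of total expectation,
E[X] = (1/3)·(34/3) + (1/3)·(31/5) + (1/3)·(39/4) = 1637/180.

1637/180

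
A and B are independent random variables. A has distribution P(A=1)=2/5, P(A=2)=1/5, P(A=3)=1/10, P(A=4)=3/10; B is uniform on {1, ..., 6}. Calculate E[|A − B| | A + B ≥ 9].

12/7

P(A + B ≥ 9) = 7/60.
Summing |A−B|·P(x,y) over outcomes with A + B ≥ 9 gives 1/5.
E[|A − B| | A + B ≥ 9] = (1/5) / (7/60) = 12/7.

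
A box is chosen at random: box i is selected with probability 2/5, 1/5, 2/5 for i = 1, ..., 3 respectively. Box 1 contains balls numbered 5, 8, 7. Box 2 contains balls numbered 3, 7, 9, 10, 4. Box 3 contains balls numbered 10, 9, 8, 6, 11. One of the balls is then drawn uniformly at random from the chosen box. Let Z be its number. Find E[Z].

563/75

E[Z | box 1] = (5+8+7)/3 = 20/3.
E[Z | box 2] = (3+7+9+10+4)/5 = 33/5.
E[Z | box 3] = (10+9+8+6+11)/5 = 44/5.
By the law of total expectation,
E[Z] = (2/5)·(20/3) + (1/5)·(33/5) + (2/5)·(44/5) = 563/75.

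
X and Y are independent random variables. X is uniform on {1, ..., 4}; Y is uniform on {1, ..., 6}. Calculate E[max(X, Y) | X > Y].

Outcomes with X > Y: (2,1), (3,1), (3,2), (4,1), (4,2), (4,3), each with probability 1/24.
E[max(X, Y) | X > Y] = (2 + 3 + 3 + 4 + 4 + 4) / 6 = 10/3.

10/3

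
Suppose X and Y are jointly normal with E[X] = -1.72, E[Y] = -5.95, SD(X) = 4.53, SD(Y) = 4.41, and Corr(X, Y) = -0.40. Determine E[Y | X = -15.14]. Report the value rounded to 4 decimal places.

-0.7242

For a bivariate normal, E[Y | X=x] = μ_Y + ρ·(σ_Y/σ_X)·(x − μ_X).
E[Y | X=-15.14] = -5.95 + (-0.40)·(4.41/4.53)·(-15.14 − (-1.72)) = -5.95 + (-0.389404)·(-13.42) = -0.7242.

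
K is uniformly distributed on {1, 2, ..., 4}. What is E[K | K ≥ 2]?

3

Given K ≥ 2, K is equally likely to be any of {2, 3, 4}.
E[K | K ≥ 2] = (2 + 3 + 4) / 3 = 3.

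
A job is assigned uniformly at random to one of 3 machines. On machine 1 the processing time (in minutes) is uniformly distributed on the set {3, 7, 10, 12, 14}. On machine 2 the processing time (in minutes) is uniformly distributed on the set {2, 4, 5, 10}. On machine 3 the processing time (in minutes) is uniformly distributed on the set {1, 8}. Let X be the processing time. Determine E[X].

E[X | machine 1] = (3+7+10+12+14)/5 = 46/5.
E[X | machine 2] = (2+4+5+10)/4 = 21/4.
E[X | machine 3] = (1+8)/2 = 9/2.
E[X] = (1/3)·(46/5) + (1/3)·(21/4) + (1/3)·(9/2) = 379/60.

379/60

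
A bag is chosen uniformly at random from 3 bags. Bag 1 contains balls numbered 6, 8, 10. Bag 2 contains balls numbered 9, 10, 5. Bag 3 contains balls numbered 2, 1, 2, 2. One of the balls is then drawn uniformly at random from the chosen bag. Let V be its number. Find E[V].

71/12

E[V | bag 1] = (6+8+10)/3 = 8.
E[V | bag 2] = (9+10+5)/3 = 8.
E[V | bag 3] = (2+1+2+2)/4 = 7/4.
By the law of total expectation,
E[V] = (1/3)·(8) + (1/3)·(8) + (1/3)·(7/4) = 71/12.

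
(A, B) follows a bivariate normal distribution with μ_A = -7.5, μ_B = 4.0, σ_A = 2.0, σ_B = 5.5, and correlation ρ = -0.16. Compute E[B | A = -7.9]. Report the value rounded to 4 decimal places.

4.1760

The regression of B on A has slope ρ·σ_B/σ_A and passes through (μ_A, μ_B).
E[B | A=-7.9] = 4.0 + (-0.16)·(5.5/2.0)·(-7.9 − (-7.5)) = 4.0 + (-0.44)·(-0.4) = 4.1760.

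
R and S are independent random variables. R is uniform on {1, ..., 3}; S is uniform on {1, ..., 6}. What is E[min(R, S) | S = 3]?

Outcomes with S = 3: (1,3), (2,3), (3,3), each with probability 1/18.
E[min(R, S) | S = 3] = (1 + 2 + 3) / 3 = 2.

2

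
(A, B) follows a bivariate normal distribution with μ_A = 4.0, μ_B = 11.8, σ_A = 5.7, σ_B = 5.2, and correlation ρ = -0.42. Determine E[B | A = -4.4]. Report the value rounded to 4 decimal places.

15.0185

For a bivariate normal, E[B | A=x] = μ_B + ρ·(σ_B/σ_A)·(x − μ_A).
E[B | A=-4.4] = 11.8 + (-0.42)·(5.2/5.7)·(-4.4 − (4.0)) = 11.8 + (-0.38316)·(-8.4) = 15.0185.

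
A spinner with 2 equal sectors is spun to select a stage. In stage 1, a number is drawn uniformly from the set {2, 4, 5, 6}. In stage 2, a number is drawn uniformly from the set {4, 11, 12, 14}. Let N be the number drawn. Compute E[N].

29/4

E[N | stage 1] = (2+4+5+6)/4 = 17/4.
E[N | stage 2] = (4+11+12+14)/4 = 41/4.
E[N] = (1/2)·(17/4) + (1/2)·(41/4) = 29/4.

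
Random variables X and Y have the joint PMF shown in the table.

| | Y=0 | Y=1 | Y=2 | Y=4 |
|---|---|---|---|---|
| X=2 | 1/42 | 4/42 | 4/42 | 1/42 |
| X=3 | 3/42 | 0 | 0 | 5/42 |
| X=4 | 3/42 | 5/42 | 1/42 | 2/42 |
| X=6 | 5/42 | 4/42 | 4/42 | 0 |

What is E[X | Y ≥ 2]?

P(Y ≥ 2) = 17/42.
Σ X·P over the event = 2·(4/42) + 2·(1/42) + 3·(5/42) + 4·(1/42) + 4·(2/42) + 6·(4/42) = 61/42.
E[X | Y ≥ 2] = (61/42) / (17/42) = 61/17.

61/17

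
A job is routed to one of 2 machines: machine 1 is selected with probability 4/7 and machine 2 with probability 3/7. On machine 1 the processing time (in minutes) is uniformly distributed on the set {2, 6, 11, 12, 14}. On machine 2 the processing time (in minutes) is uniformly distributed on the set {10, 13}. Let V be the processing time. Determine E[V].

141/14

E[V | machine 1] = (2+6+11+12+14)/5 = 9.
E[V | machine 2] = (10+13)/2 = 23/2.
E[V] = (4/7)·(9) + (3/7)·(23/2) = 141/14.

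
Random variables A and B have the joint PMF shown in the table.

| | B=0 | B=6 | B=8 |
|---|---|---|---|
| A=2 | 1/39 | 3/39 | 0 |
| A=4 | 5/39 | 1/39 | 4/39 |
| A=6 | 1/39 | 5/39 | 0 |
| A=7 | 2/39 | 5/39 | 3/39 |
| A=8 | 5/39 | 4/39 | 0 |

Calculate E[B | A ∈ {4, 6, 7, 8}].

146/35

P(A ∈ {4, 6, 7, 8}) = 35/39.
Summing B·P(A=x,B=y) over the conditioning event gives 146/39.
E[B | A ∈ {4, 6, 7, 8}] = (146/39) / (35/39) = 146/35.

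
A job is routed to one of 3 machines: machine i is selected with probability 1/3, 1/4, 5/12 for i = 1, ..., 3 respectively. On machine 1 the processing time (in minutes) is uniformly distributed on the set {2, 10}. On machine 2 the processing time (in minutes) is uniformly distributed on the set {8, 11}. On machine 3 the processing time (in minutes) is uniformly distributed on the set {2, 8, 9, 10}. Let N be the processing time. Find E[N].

355/48

E[N | machine 1] = (2+10)/2 = 6.
E[N | machine 2] = (8+11)/2 = 19/2.
E[N | machine 3] = (2+8+9+10)/4 = 29/4.
E[N] = (1/3)·(6) + (1/4)·(19/2) + (5/12)·(29/4) = 355/48.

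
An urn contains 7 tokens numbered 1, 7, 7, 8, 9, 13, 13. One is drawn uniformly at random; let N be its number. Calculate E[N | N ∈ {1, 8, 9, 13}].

44/5

P(N ∈ {1, 8, 9, 13}) = 5/7.
Σ over the event: 1·1/7 + 8·1/7 + 9·1/7 + 13·2/7 = 44/7.
E[N | N ∈ {1, 8, 9, 13}] = (44/7) / (5/7) = 44/5.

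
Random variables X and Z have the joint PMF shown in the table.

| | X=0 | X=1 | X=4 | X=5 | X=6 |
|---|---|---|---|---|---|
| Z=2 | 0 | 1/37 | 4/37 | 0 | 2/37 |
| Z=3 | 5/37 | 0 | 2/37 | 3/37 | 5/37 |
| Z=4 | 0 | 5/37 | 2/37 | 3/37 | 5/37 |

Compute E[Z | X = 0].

P(X = 0) = 5/37.
Summing Z·P(X=x,Z=y) over the conditioning event gives 15/37.
E[Z | X = 0] = (15/37) / (5/37) = 3.

3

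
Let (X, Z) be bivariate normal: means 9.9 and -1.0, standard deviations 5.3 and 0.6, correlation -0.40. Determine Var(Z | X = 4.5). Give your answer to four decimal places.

0.3024

The conditional variance in a bivariate normal is σ_Z²(1 − ρ²), independent of x.
Var(Z | X=4.5) = (0.6)²·(1 − (-0.40)²) = 0.36·0.84 = 0.3024.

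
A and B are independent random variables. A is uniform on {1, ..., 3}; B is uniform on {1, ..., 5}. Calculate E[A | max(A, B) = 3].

12/5

Outcomes with max(A, B) = 3: (1,3), (2,3), (3,1), (3,2), (3,3), each with probability 1/15.
E[A | max(A, B) = 3] = (1 + 2 + 3 + 3 + 3) / 5 = 12/5.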